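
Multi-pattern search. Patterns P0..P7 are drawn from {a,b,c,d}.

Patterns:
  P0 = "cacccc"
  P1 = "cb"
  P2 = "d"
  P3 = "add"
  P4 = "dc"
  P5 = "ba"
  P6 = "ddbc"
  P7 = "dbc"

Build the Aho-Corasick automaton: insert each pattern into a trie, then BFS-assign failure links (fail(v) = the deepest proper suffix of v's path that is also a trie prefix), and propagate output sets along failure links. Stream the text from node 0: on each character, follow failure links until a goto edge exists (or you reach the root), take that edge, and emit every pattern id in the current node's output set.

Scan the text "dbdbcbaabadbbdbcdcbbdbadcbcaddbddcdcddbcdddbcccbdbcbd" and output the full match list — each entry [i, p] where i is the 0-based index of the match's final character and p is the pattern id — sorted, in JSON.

Construct AC machine:
Trie nodes:
  n0 'ε': a→9 b→13 c→1 d→8
  n1 'c': a→2 b→7
  n2 'ca': c→3
  n3 'cac': c→4
  n4 'cacc': c→5
  n5 'caccc': c→6
  n6 'cacccc': ·  ←P0
  n7 'cb': ·  ←P1
  n8 'd': b→18 c→12 d→15  ←P2
  n9 'a': d→10
  n10 'ad': d→11
  n11 'add': ·  ←P3
  n12 'dc': ·  ←P4
  n13 'b': a→14
  n14 'ba': ·  ←P5
  n15 'dd': b→16
  n16 'ddb': c→17
  n17 'ddbc': ·  ←P6
  n18 'db': c→19
  n19 'dbc': ·  ←P7

Failure links (BFS by depth):
  fail(1) 'c': from fail(0)=0 chase 'c': 0 ⇒ 0;  out=∅∪out(0)=∅
  fail(8) 'd': from fail(0)=0 chase 'd': 0 ⇒ 0;  out={2}∪out(0)={2}
  fail(9) 'a': from fail(0)=0 chase 'a': 0 ⇒ 0;  out=∅∪out(0)=∅
  fail(13) 'b': from fail(0)=0 chase 'b': 0 ⇒ 0;  out=∅∪out(0)=∅
  fail(2) 'ca': from fail(1)=0 chase 'a': 0 ⇒ 9;  out=∅∪out(9)=∅
  fail(7) 'cb': from fail(1)=0 chase 'b': 0 ⇒ 13;  out={1}∪out(13)={1}
  fail(10) 'ad': from fail(9)=0 chase 'd': 0 ⇒ 8;  out=∅∪out(8)={2}
  fail(12) 'dc': from fail(8)=0 chase 'c': 0 ⇒ 1;  out={4}∪out(1)={4}
  fail(14) 'ba': from fail(13)=0 chase 'a': 0 ⇒ 9;  out={5}∪out(9)={5}
  fail(15) 'dd': from fail(8)=0 chase 'd': 0 ⇒ 8;  out=∅∪out(8)={2}
  fail(18) 'db': from fail(8)=0 chase 'b': 0 ⇒ 13;  out=∅∪out(13)=∅
  fail(3) 'cac': from fail(2)=9 chase 'c': 9→0 ⇒ 1;  out=∅∪out(1)=∅
  fail(11) 'add': from fail(10)=8 chase 'd': 8 ⇒ 15;  out={3}∪out(15)={2,3}
  fail(16) 'ddb': from fail(15)=8 chase 'b': 8 ⇒ 18;  out=∅∪out(18)=∅
  fail(19) 'dbc': from fail(18)=13 chase 'c': 13→0 ⇒ 1;  out={7}∪out(1)={7}
  fail(4) 'cacc': from fail(3)=1 chase 'c': 1→0 ⇒ 1;  out=∅∪out(1)=∅
  fail(17) 'ddbc': from fail(16)=18 chase 'c': 18 ⇒ 19;  out={6}∪out(19)={6,7}
  fail(5) 'caccc': from fail(4)=1 chase 'c': 1→0 ⇒ 1;  out=∅∪out(1)=∅
  fail(6) 'cacccc': from fail(5)=1 chase 'c': 1→0 ⇒ 1;  out={0}∪out(1)={0}

Text stream:
i=0 'd': node 0→8  ** P2@[0:0]
i=1 'b': node 8→18
i=2 'd': node 18→8 (via fail)  ** P2@[2:2]
i=3 'b': node 8→18
i=4 'c': node 18→19  ** P7@[2:4]
i=5 'b': node 19→7 (via fail)  ** P1@[4:5]
i=6 'a': node 7→14 (via fail)  ** P5@[5:6]
i=7 'a': node 14→9 (via fail)
i=8 'b': node 9→13 (via fail)
i=9 'a': node 13→14  ** P5@[8:9]
i=10 'd': node 14→10 (via fail)  ** P2@[10:10]
i=11 'b': node 10→18 (via fail)
i=12 'b': node 18→13 (via fail)
i=13 'd': node 13→8 (via fail)  ** P2@[13:13]
i=14 'b': node 8→18
i=15 'c': node 18→19  ** P7@[13:15]
i=16 'd': node 19→8 (via fail)  ** P2@[16:16]
i=17 'c': node 8→12  ** P4@[16:17]
i=18 'b': node 12→7 (via fail)  ** P1@[17:18]
i=19 'b': node 7→13 (via fail)
i=20 'd': node 13→8 (via fail)  ** P2@[20:20]
i=21 'b': node 8→18
i=22 'a': node 18→14 (via fail)  ** P5@[21:22]
i=23 'd': node 14→10 (via fail)  ** P2@[23:23]
i=24 'c': node 10→12 (via fail)  ** P4@[23:24]
i=25 'b': node 12→7 (via fail)  ** P1@[24:25]
i=26 'c': node 7→1 (via fail)
i=27 'a': node 1→2
i=28 'd': node 2→10 (via fail)  ** P2@[28:28]
i=29 'd': node 10→11  ** P2@[29:29],P3@[27:29]
i=30 'b': node 11→16 (via fail)
i=31 'd': node 16→8 (via fail)  ** P2@[31:31]
i=32 'd': node 8→15  ** P2@[32:32]
i=33 'c': node 15→12 (via fail)  ** P4@[32:33]
i=34 'd': node 12→8 (via fail)  ** P2@[34:34]
i=35 'c': node 8→12  ** P4@[34:35]
i=36 'd': node 12→8 (via fail)  ** P2@[36:36]
i=37 'd': node 8→15  ** P2@[37:37]
i=38 'b': node 15→16
i=39 'c': node 16→17  ** P6@[36:39],P7@[37:39]
i=40 'd': node 17→8 (via fail)  ** P2@[40:40]
i=41 'd': node 8→15  ** P2@[41:41]
i=42 'd': node 15→15 (via fail)  ** P2@[42:42]
i=43 'b': node 15→16
i=44 'c': node 16→17  ** P6@[41:44],P7@[42:44]
i=45 'c': node 17→1 (via fail)
i=46 'c': node 1→1 (via fail)
i=47 'b': node 1→7  ** P1@[46:47]
i=48 'd': node 7→8 (via fail)  ** P2@[48:48]
i=49 'b': node 8→18
i=50 'c': node 18→19  ** P7@[48:50]
i=51 'b': node 19→7 (via fail)  ** P1@[50:51]
i=52 'd': node 7→8 (via fail)  ** P2@[52:52]

Matches: [[0,2],[2,2],[4,7],[5,1],[6,5],[9,5],[10,2],[13,2],[15,7],[16,2],[17,4],[18,1],[20,2],[22,5],[23,2],[24,4],[25,1],[28,2],[29,2],[29,3],[31,2],[32,2],[33,4],[34,2],[35,4],[36,2],[37,2],[39,6],[39,7],[40,2],[41,2],[42,2],[44,6],[44,7],[47,1],[48,2],[50,7],[51,1],[52,2]]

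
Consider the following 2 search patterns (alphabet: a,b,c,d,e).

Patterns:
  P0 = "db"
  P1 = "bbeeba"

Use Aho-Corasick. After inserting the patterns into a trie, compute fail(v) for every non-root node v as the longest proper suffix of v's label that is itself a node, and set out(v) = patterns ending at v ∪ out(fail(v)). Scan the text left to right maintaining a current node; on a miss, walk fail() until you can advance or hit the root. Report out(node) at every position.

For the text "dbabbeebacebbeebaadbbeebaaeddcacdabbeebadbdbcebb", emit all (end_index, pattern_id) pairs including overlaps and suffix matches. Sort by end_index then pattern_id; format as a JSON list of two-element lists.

Build:
Trie nodes:
  n0 'ε': b→3 d→1
  n1 'd': b→2
  n2 'db': ·  ←P0
  n3 'b': b→4
  n4 'bb': e→5
  n5 'bbe': e→6
  n6 'bbee': b→7
  n7 'bbeeb': a→8
  n8 'bbeeba': ·  ←P1

Failure links (BFS by depth):
  n1('d'): parent n0 fail=0; on 'd' 0 → fail=0;  out ∅∪∅=∅
  n3('b'): parent n0 fail=0; on 'b' 0 → fail=0;  out ∅∪∅=∅
  n2('db'): parent n1 fail=0; on 'b' 0 → fail=3;  out {0}∪∅={0}
  n4('bb'): parent n3 fail=0; on 'b' 0 → fail=3;  out ∅∪∅=∅
  n5('bbe'): parent n4 fail=3; on 'e' 3→0 → fail=0;  out ∅∪∅=∅
  n6('bbee'): parent n5 fail=0; on 'e' 0 → fail=0;  out ∅∪∅=∅
  n7('bbeeb'): parent n6 fail=0; on 'b' 0 → fail=3;  out ∅∪∅=∅
  n8('bbeeba'): parent n7 fail=3; on 'a' 3→0 → fail=0;  out {1}∪∅={1}

Scan:
i=0 'd': node 0→1
i=1 'b': node 1→2  emit P0@[0:1]
i=2 'a': node 2→0 ·f
i=3 'b': node 0→3
i=4 'b': node 3→4
i=5 'e': node 4→5
i=6 'e': node 5→6
i=7 'b': node 6→7
i=8 'a': node 7→8  emit P1@[3:8]
i=9 'c': node 8→0 ·f
i=10 'e': node 0→0
i=11 'b': node 0→3
i=12 'b': node 3→4
i=13 'e': node 4→5
i=14 'e': node 5→6
i=15 'b': node 6→7
i=16 'a': node 7→8  emit P1@[11:16]
i=17 'a': node 8→0 ·f
i=18 'd': node 0→1
i=19 'b': node 1→2  emit P0@[18:19]
i=20 'b': node 2→4 ·f
i=21 'e': node 4→5
i=22 'e': node 5→6
i=23 'b': node 6→7
i=24 'a': node 7→8  emit P1@[19:24]
i=25 'a': node 8→0 ·f
i=26 'e': node 0→0
i=27 'd': node 0→1
i=28 'd': node 1→1 ·f
i=29 'c': node 1→0 ·f
i=30 'a': node 0→0
i=31 'c': node 0→0
i=32 'd': node 0→1
i=33 'a': node 1→0 ·f
i=34 'b': node 0→3
i=35 'b': node 3→4
i=36 'e': node 4→5
i=37 'e': node 5→6
i=38 'b': node 6→7
i=39 'a': node 7→8  emit P1@[34:39]
i=40 'd': node 8→1 ·f
i=41 'b': node 1→2  emit P0@[40:41]
i=42 'd': node 2→1 ·f
i=43 'b': node 1→2  emit P0@[42:43]
i=44 'c': node 2→0 ·f
i=45 'e': node 0→0
i=46 'b': node 0→3
i=47 'b': node 3→4

Result: [[1,0],[8,1],[16,1],[19,0],[24,1],[39,1],[41,0],[43,0]]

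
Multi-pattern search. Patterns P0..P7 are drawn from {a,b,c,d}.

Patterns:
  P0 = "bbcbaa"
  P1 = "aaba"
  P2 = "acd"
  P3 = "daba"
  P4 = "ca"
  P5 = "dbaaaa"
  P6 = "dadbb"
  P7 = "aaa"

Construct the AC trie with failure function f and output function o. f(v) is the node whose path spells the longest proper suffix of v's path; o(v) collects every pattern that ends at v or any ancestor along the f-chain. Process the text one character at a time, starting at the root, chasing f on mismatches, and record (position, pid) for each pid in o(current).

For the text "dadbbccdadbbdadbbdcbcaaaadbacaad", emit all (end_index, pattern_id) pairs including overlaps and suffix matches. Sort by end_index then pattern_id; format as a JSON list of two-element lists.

Construct AC machine:
Trie nodes:
  0='ε' goto a→7 b→1 c→17 d→13
  1='b' goto b→2
  2='bb' goto c→3
  3='bbc' goto b→4
  4='bbcb' goto a→5
  5='bbcba' goto a→6
  6='bbcbaa' goto ·  ←P0
  7='a' goto a→8 c→11
  8='aa' goto a→27 b→9
  9='aab' goto a→10
  10='aaba' goto ·  ←P1
  11='ac' goto d→12
  12='acd' goto ·  ←P2
  13='d' goto a→14 b→19
  14='da' goto b→15 d→24
  15='dab' goto a→16
  16='daba' goto ·  ←P3
  17='c' goto a→18
  18='ca' goto ·  ←P4
  19='db' goto a→20
  20='dba' goto a→21
  21='dbaa' goto a→22
  22='dbaaa' goto a→23
  23='dbaaaa' goto ·  ←P5
  24='dad' goto b→25
  25='dadb' goto b→26
  26='dadbb' goto ·  ←P6
  27='aaa' goto ·  ←P7

BFS fail/out derivation:
  fail(1) 'b': from fail(0)=0 chase 'b': 0 ⇒ 0;  out=∅∪out(0)=∅
  fail(7) 'a': from fail(0)=0 chase 'a': 0 ⇒ 0;  out=∅∪out(0)=∅
  fail(13) 'd': from fail(0)=0 chase 'd': 0 ⇒ 0;  out=∅∪out(0)=∅
  fail(17) 'c': from fail(0)=0 chase 'c': 0 ⇒ 0;  out=∅∪out(0)=∅
  fail(2) 'bb': from fail(1)=0 chase 'b': 0 ⇒ 1;  out=∅∪out(1)=∅
  fail(8) 'aa': from fail(7)=0 chase 'a': 0 ⇒ 7;  out=∅∪out(7)=∅
  fail(11) 'ac': from fail(7)=0 chase 'c': 0 ⇒ 17;  out=∅∪out(17)=∅
  fail(14) 'da': from fail(13)=0 chase 'a': 0 ⇒ 7;  out=∅∪out(7)=∅
  fail(18) 'ca': from fail(17)=0 chase 'a': 0 ⇒ 7;  out={4}∪out(7)={4}
  fail(19) 'db': from fail(13)=0 chase 'b': 0 ⇒ 1;  out=∅∪out(1)=∅
  fail(3) 'bbc': from fail(2)=1 chase 'c': 1→0 ⇒ 17;  out=∅∪out(17)=∅
  fail(9) 'aab': from fail(8)=7 chase 'b': 7→0 ⇒ 1;  out=∅∪out(1)=∅
  fail(12) 'acd': from fail(11)=17 chase 'd': 17→0 ⇒ 13;  out={2}∪out(13)={2}
  fail(15) 'dab': from fail(14)=7 chase 'b': 7→0 ⇒ 1;  out=∅∪out(1)=∅
  fail(20) 'dba': from fail(19)=1 chase 'a': 1→0 ⇒ 7;  out=∅∪out(7)=∅
  fail(24) 'dad': from fail(14)=7 chase 'd': 7→0 ⇒ 13;  out=∅∪out(13)=∅
  fail(27) 'aaa': from fail(8)=7 chase 'a': 7 ⇒ 8;  out={7}∪out(8)={7}
  fail(4) 'bbcb': from fail(3)=17 chase 'b': 17→0 ⇒ 1;  out=∅∪out(1)=∅
  fail(10) 'aaba': from fail(9)=1 chase 'a': 1→0 ⇒ 7;  out={1}∪out(7)={1}
  fail(16) 'daba': from fail(15)=1 chase 'a': 1→0 ⇒ 7;  out={3}∪out(7)={3}
  fail(21) 'dbaa': from fail(20)=7 chase 'a': 7 ⇒ 8;  out=∅∪out(8)=∅
  fail(25) 'dadb': from fail(24)=13 chase 'b': 13 ⇒ 19;  out=∅∪out(19)=∅
  fail(5) 'bbcba': from fail(4)=1 chase 'a': 1→0 ⇒ 7;  out=∅∪out(7)=∅
  fail(22) 'dbaaa': from fail(21)=8 chase 'a': 8 ⇒ 27;  out=∅∪out(27)={7}
  fail(26) 'dadbb': from fail(25)=19 chase 'b': 19→1 ⇒ 2;  out={6}∪out(2)={6}
  fail(6) 'bbcbaa': from fail(5)=7 chase 'a': 7 ⇒ 8;  out={0}∪out(8)={0}
  fail(23) 'dbaaaa': from fail(22)=27 chase 'a': 27→8 ⇒ 27;  out={5}∪out(27)={5,7}

Text stream:
i=0 'd': node 0→13
i=1 'a': node 13→14
i=2 'd': node 14→24
i=3 'b': node 24→25
i=4 'b': node 25→26  → match P6@[0:4]
i=5 'c': node 26→3 ·f
i=6 'c': node 3→17 ·f
i=7 'd': node 17→13 ·f
i=8 'a': node 13→14
i=9 'd': node 14→24
i=10 'b': node 24→25
i=11 'b': node 25→26  → match P6@[7:11]
i=12 'd': node 26→13 ·f
i=13 'a': node 13→14
i=14 'd': node 14→24
i=15 'b': node 24→25
i=16 'b': node 25→26  → match P6@[12:16]
i=17 'd': node 26→13 ·f
i=18 'c': node 13→17 ·f
i=19 'b': node 17→1 ·f
i=20 'c': node 1→17 ·f
i=21 'a': node 17→18  → match P4@[20:21]
i=22 'a': node 18→8 ·f
i=23 'a': node 8→27  → match P7@[21:23]
i=24 'a': node 27→27 ·f  → match P7@[22:24]
i=25 'd': node 27→13 ·f
i=26 'b': node 13→19
i=27 'a': node 19→20
i=28 'c': node 20→11 ·f
i=29 'a': node 11→18 ·f  → match P4@[28:29]
i=30 'a': node 18→8 ·f
i=31 'd': node 8→13 ·f

All matches (sorted): [[4,6],[11,6],[16,6],[21,4],[23,7],[24,7],[29,4]]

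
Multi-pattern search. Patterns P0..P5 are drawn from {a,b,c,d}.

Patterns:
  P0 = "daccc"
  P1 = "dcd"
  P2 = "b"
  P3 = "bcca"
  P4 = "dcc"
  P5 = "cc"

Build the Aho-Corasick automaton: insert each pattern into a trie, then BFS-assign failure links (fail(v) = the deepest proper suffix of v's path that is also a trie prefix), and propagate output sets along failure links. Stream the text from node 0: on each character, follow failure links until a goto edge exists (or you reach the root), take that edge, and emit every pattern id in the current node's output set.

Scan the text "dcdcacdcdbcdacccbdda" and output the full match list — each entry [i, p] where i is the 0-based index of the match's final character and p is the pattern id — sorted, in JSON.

Build automaton:
Trie (insert patterns):
  n0 'ε': b→8 c→13 d→1
  n1 'd': a→2 c→6
  n2 'da': c→3
  n3 'dac': c→4
  n4 'dacc': c→5
  n5 'daccc': ·  ←P0
  n6 'dc': c→12 d→7
  n7 'dcd': ·  ←P1
  n8 'b': c→9  ←P2
  n9 'bc': c→10
  n10 'bcc': a→11
  n11 'bcca': ·  ←P3
  n12 'dcc': ·  ←P4
  n13 'c': c→14
  n14 'cc': ·  ←P5

BFS fail/out derivation:
  n1('d'): parent n0 fail=0; on 'd' 0 → fail=0;  out ∅∪∅=∅
  n8('b'): parent n0 fail=0; on 'b' 0 → fail=0;  out {2}∪∅={2}
  n13('c'): parent n0 fail=0; on 'c' 0 → fail=0;  out ∅∪∅=∅
  n2('da'): parent n1 fail=0; on 'a' 0 → fail=0;  out ∅∪∅=∅
  n6('dc'): parent n1 fail=0; on 'c' 0 → fail=13;  out ∅∪∅=∅
  n9('bc'): parent n8 fail=0; on 'c' 0 → fail=13;  out ∅∪∅=∅
  n14('cc'): parent n13 fail=0; on 'c' 0 → fail=13;  out {5}∪∅={5}
  n3('dac'): parent n2 fail=0; on 'c' 0 → fail=13;  out ∅∪∅=∅
  n7('dcd'): parent n6 fail=13; on 'd' 13→0 → fail=1;  out {1}∪∅={1}
  n10('bcc'): parent n9 fail=13; on 'c' 13 → fail=14;  out ∅∪{5}={5}
  n12('dcc'): parent n6 fail=13; on 'c' 13 → fail=14;  out {4}∪{5}={4,5}
  n4('dacc'): parent n3 fail=13; on 'c' 13 → fail=14;  out ∅∪{5}={5}
  n11('bcca'): parent n10 fail=14; on 'a' 14→13→0 → fail=0;  out {3}∪∅={3}
  n5('daccc'): parent n4 fail=14; on 'c' 14→13 → fail=14;  out {0}∪{5}={0,5}

Scan:
i=0 'd': node 0→1
i=1 'c': node 1→6
i=2 'd': node 6→7  ** P1@[0:2]
i=3 'c': node 7→6 (via fail)
i=4 'a': node 6→0 (via fail)
i=5 'c': node 0→13
i=6 'd': node 13→1 (via fail)
i=7 'c': node 1→6
i=8 'd': node 6→7  ** P1@[6:8]
i=9 'b': node 7→8 (via fail)  ** P2@[9:9]
i=10 'c': node 8→9
i=11 'd': node 9→1 (via fail)
i=12 'a': node 1→2
i=13 'c': node 2→3
i=14 'c': node 3→4  ** P5@[13:14]
i=15 'c': node 4→5  ** P0@[11:15],P5@[14:15]
i=16 'b': node 5→8 (via fail)  ** P2@[16:16]
i=17 'd': node 8→1 (via fail)
i=18 'd': node 1→1 (via fail)
i=19 'a': node 1→2

All matches (sorted): [[2,1],[8,1],[9,2],[14,5],[15,0],[15,5],[16,2]]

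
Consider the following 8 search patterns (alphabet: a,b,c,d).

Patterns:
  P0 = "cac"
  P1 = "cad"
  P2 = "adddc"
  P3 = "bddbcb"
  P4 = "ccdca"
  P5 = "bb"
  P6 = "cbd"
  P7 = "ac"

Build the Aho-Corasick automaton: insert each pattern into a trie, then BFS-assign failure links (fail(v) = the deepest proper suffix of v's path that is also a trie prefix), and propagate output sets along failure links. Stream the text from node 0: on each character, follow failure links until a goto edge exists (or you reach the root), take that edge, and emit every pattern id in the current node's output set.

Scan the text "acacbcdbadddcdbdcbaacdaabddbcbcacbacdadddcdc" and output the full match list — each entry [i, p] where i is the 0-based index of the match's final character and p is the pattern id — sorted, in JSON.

Build:
Trie nodes:
  0='ε' goto a→5 b→10 c→1
  1='c' goto a→2 b→21 c→16
  2='ca' goto c→3 d→4
  3='cac' goto ·  [P0 ends]
  4='cad' goto ·  [P1 ends]
  5='a' goto c→23 d→6
  6='ad' goto d→7
  7='add' goto d→8
  8='addd' goto c→9
  9='adddc' goto ·  [P2 ends]
  10='b' goto b→20 d→11
  11='bd' goto d→12
  12='bdd' goto b→13
  13='bddb' goto c→14
  14='bddbc' goto b→15
  15='bddbcb' goto ·  [P3 ends]
  16='cc' goto d→17
  17='ccd' goto c→18
  18='ccdc' goto a→19
  19='ccdca' goto ·  [P4 ends]
  20='bb' goto ·  [P5 ends]
  21='cb' goto d→22
  22='cbd' goto ·  [P6 ends]
  23='ac' goto ·  [P7 ends]

BFS fail/out derivation:
  n1('c'): parent n0 fail=0; on 'c' 0 → fail=0;  out ∅∪∅=∅
  n5('a'): parent n0 fail=0; on 'a' 0 → fail=0;  out ∅∪∅=∅
  n10('b'): parent n0 fail=0; on 'b' 0 → fail=0;  out ∅∪∅=∅
  n2('ca'): parent n1 fail=0; on 'a' 0 → fail=5;  out ∅∪∅=∅
  n6('ad'): parent n5 fail=0; on 'd' 0 → fail=0;  out ∅∪∅=∅
  n11('bd'): parent n10 fail=0; on 'd' 0 → fail=0;  out ∅∪∅=∅
  n16('cc'): parent n1 fail=0; on 'c' 0 → fail=1;  out ∅∪∅=∅
  n20('bb'): parent n10 fail=0; on 'b' 0 → fail=10;  out {5}∪∅={5}
  n21('cb'): parent n1 fail=0; on 'b' 0 → fail=10;  out ∅∪∅=∅
  n23('ac'): parent n5 fail=0; on 'c' 0 → fail=1;  out {7}∪∅={7}
  n3('cac'): parent n2 fail=5; on 'c' 5 → fail=23;  out {0}∪{7}={0,7}
  n4('cad'): parent n2 fail=5; on 'd' 5 → fail=6;  out {1}∪∅={1}
  n7('add'): parent n6 fail=0; on 'd' 0 → fail=0;  out ∅∪∅=∅
  n12('bdd'): parent n11 fail=0; on 'd' 0 → fail=0;  out ∅∪∅=∅
  n17('ccd'): parent n16 fail=1; on 'd' 1→0 → fail=0;  out ∅∪∅=∅
  n22('cbd'): parent n21 fail=10; on 'd' 10 → fail=11;  out {6}∪∅={6}
  n8('addd'): parent n7 fail=0; on 'd' 0 → fail=0;  out ∅∪∅=∅
  n13('bddb'): parent n12 fail=0; on 'b' 0 → fail=10;  out ∅∪∅=∅
  n18('ccdc'): parent n17 fail=0; on 'c' 0 → fail=1;  out ∅∪∅=∅
  n9('adddc'): parent n8 fail=0; on 'c' 0 → fail=1;  out {2}∪∅={2}
  n14('bddbc'): parent n13 fail=10; on 'c' 10→0 → fail=1;  out ∅∪∅=∅
  n19('ccdca'): parent n18 fail=1; on 'a' 1 → fail=2;  out {4}∪∅={4}
  n15('bddbcb'): parent n14 fail=1; on 'b' 1 → fail=21;  out {3}∪∅={3}

Run:
pos 0 'a': at 5
pos 1 'c': at 23  ** P7@[0:1]
pos 2 'a': at 2 (fail-walked)
pos 3 'c': at 3  ** P0@[1:3],P7@[2:3]
pos 4 'b': at 21 (fail-walked)
pos 5 'c': at 1 (fail-walked)
pos 6 'd': at 0 (fail-walked)
pos 7 'b': at 10
pos 8 'a': at 5 (fail-walked)
pos 9 'd': at 6
pos 10 'd': at 7
pos 11 'd': at 8
pos 12 'c': at 9  ** P2@[8:12]
pos 13 'd': at 0 (fail-walked)
pos 14 'b': at 10
pos 15 'd': at 11
pos 16 'c': at 1 (fail-walked)
pos 17 'b': at 21
pos 18 'a': at 5 (fail-walked)
pos 19 'a': at 5 (fail-walked)
pos 20 'c': at 23  ** P7@[19:20]
pos 21 'd': at 0 (fail-walked)
pos 22 'a': at 5
pos 23 'a': at 5 (fail-walked)
pos 24 'b': at 10 (fail-walked)
pos 25 'd': at 11
pos 26 'd': at 12
pos 27 'b': at 13
pos 28 'c': at 14
pos 29 'b': at 15  ** P3@[24:29]
pos 30 'c': at 1 (fail-walked)
pos 31 'a': at 2
pos 32 'c': at 3  ** P0@[30:32],P7@[31:32]
pos 33 'b': at 21 (fail-walked)
pos 34 'a': at 5 (fail-walked)
pos 35 'c': at 23  ** P7@[34:35]
pos 36 'd': at 0 (fail-walked)
pos 37 'a': at 5
pos 38 'd': at 6
pos 39 'd': at 7
pos 40 'd': at 8
pos 41 'c': at 9  ** P2@[37:41]
pos 42 'd': at 0 (fail-walked)
pos 43 'c': at 1

Matches: [[1,7],[3,0],[3,7],[12,2],[20,7],[29,3],[32,0],[32,7],[35,7],[41,2]]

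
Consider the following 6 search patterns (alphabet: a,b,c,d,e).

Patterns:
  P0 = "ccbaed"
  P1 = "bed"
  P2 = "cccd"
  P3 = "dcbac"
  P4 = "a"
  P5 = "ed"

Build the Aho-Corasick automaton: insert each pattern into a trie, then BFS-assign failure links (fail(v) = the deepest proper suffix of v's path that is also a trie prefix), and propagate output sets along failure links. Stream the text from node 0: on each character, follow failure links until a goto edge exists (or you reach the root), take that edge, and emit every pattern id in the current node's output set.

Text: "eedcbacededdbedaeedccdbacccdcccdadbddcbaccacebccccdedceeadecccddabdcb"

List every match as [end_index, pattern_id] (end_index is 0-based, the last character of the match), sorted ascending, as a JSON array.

Build:
Trie nodes:
  0='ε' goto a→17 b→7 c→1 d→12 e→18
  1='c' goto c→2
  2='cc' goto b→3 c→10
  3='ccb' goto a→4
  4='ccba' goto e→5
  5='ccbae' goto d→6
  6='ccbaed' goto ·  [P0 ends]
  7='b' goto e→8
  8='be' goto d→9
  9='bed' goto ·  [P1 ends]
  10='ccc' goto d→11
  11='cccd' goto ·  [P2 ends]
  12='d' goto c→13
  13='dc' goto b→14
  14='dcb' goto a→15
  15='dcba' goto c→16
  16='dcbac' goto ·  [P3 ends]
  17='a' goto ·  [P4 ends]
  18='e' goto d→19
  19='ed' goto ·  [P5 ends]

BFS fail/out derivation:
  fail(1) 'c': from fail(0)=0 chase 'c': 0 ⇒ 0;  out=∅∪out(0)=∅
  fail(7) 'b': from fail(0)=0 chase 'b': 0 ⇒ 0;  out=∅∪out(0)=∅
  fail(12) 'd': from fail(0)=0 chase 'd': 0 ⇒ 0;  out=∅∪out(0)=∅
  fail(17) 'a': from fail(0)=0 chase 'a': 0 ⇒ 0;  out={4}∪out(0)={4}
  fail(18) 'e': from fail(0)=0 chase 'e': 0 ⇒ 0;  out=∅∪out(0)=∅
  fail(2) 'cc': from fail(1)=0 chase 'c': 0 ⇒ 1;  out=∅∪out(1)=∅
  fail(8) 'be': from fail(7)=0 chase 'e': 0 ⇒ 18;  out=∅∪out(18)=∅
  fail(13) 'dc': from fail(12)=0 chase 'c': 0 ⇒ 1;  out=∅∪out(1)=∅
  fail(19) 'ed': from fail(18)=0 chase 'd': 0 ⇒ 12;  out={5}∪out(12)={5}
  fail(3) 'ccb': from fail(2)=1 chase 'b': 1→0 ⇒ 7;  out=∅∪out(7)=∅
  fail(9) 'bed': from fail(8)=18 chase 'd': 18 ⇒ 19;  out={1}∪out(19)={1,5}
  fail(10) 'ccc': from fail(2)=1 chase 'c': 1 ⇒ 2;  out=∅∪out(2)=∅
  fail(14) 'dcb': from fail(13)=1 chase 'b': 1→0 ⇒ 7;  out=∅∪out(7)=∅
  fail(4) 'ccba': from fail(3)=7 chase 'a': 7→0 ⇒ 17;  out=∅∪out(17)={4}
  fail(11) 'cccd': from fail(10)=2 chase 'd': 2→1→0 ⇒ 12;  out={2}∪out(12)={2}
  fail(15) 'dcba': from fail(14)=7 chase 'a': 7→0 ⇒ 17;  out=∅∪out(17)={4}
  fail(5) 'ccbae': from fail(4)=17 chase 'e': 17→0 ⇒ 18;  out=∅∪out(18)=∅
  fail(16) 'dcbac': from fail(15)=17 chase 'c': 17→0 ⇒ 1;  out={3}∪out(1)={3}
  fail(6) 'ccbaed': from fail(5)=18 chase 'd': 18 ⇒ 19;  out={0}∪out(19)={0,5}

Run:
[0] read 'e'  n0⇒n18
[1] read 'e'  n18⇒n18 ·f
[2] read 'd'  n18⇒n19  → match P5@[1:2]
[3] read 'c'  n19⇒n13 ·f
[4] read 'b'  n13⇒n14
[5] read 'a'  n14⇒n15  → match P4@[5:5]
[6] read 'c'  n15⇒n16  → match P3@[2:6]
[7] read 'e'  n16⇒n18 ·f
[8] read 'd'  n18⇒n19  → match P5@[7:8]
[9] read 'e'  n19⇒n18 ·f
[10] read 'd'  n18⇒n19  → match P5@[9:10]
[11] read 'd'  n19⇒n12 ·f
[12] read 'b'  n12⇒n7 ·f
[13] read 'e'  n7⇒n8
[14] read 'd'  n8⇒n9  → match P1@[12:14],P5@[13:14]
[15] read 'a'  n9⇒n17 ·f  → match P4@[15:15]
[16] read 'e'  n17⇒n18 ·f
[17] read 'e'  n18⇒n18 ·f
[18] read 'd'  n18⇒n19  → match P5@[17:18]
[19] read 'c'  n19⇒n13 ·f
[20] read 'c'  n13⇒n2 ·f
[21] read 'd'  n2⇒n12 ·f
[22] read 'b'  n12⇒n7 ·f
[23] read 'a'  n7⇒n17 ·f  → match P4@[23:23]
[24] read 'c'  n17⇒n1 ·f
[25] read 'c'  n1⇒n2
[26] read 'c'  n2⇒n10
[27] read 'd'  n10⇒n11  → match P2@[24:27]
[28] read 'c'  n11⇒n13 ·f
[29] read 'c'  n13⇒n2 ·f
[30] read 'c'  n2⇒n10
[31] read 'd'  n10⇒n11  → match P2@[28:31]
[32] read 'a'  n11⇒n17 ·f  → match P4@[32:32]
[33] read 'd'  n17⇒n12 ·f
[34] read 'b'  n12⇒n7 ·f
[35] read 'd'  n7⇒n12 ·f
[36] read 'd'  n12⇒n12 ·f
[37] read 'c'  n12⇒n13
[38] read 'b'  n13⇒n14
[39] read 'a'  n14⇒n15  → match P4@[39:39]
[40] read 'c'  n15⇒n16  → match P3@[36:40]
[41] read 'c'  n16⇒n2 ·f
[42] read 'a'  n2⇒n17 ·f  → match P4@[42:42]
[43] read 'c'  n17⇒n1 ·f
[44] read 'e'  n1⇒n18 ·f
[45] read 'b'  n18⇒n7 ·f
[46] read 'c'  n7⇒n1 ·f
[47] read 'c'  n1⇒n2
[48] read 'c'  n2⇒n10
[49] read 'c'  n10⇒n10 ·f
[50] read 'd'  n10⇒n11  → match P2@[47:50]
[51] read 'e'  n11⇒n18 ·f
[52] read 'd'  n18⇒n19  → match P5@[51:52]
[53] read 'c'  n19⇒n13 ·f
[54] read 'e'  n13⇒n18 ·f
[55] read 'e'  n18⇒n18 ·f
[56] read 'a'  n18⇒n17 ·f  → match P4@[56:56]
[57] read 'd'  n17⇒n12 ·f
[58] read 'e'  n12⇒n18 ·f
[59] read 'c'  n18⇒n1 ·f
[60] read 'c'  n1⇒n2
[61] read 'c'  n2⇒n10
[62] read 'd'  n10⇒n11  → match P2@[59:62]
[63] read 'd'  n11⇒n12 ·f
[64] read 'a'  n12⇒n17 ·f  → match P4@[64:64]
[65] read 'b'  n17⇒n7 ·f
[66] read 'd'  n7⇒n12 ·f
[67] read 'c'  n12⇒n13
[68] read 'b'  n13⇒n14

All matches (sorted): [[2,5],[5,4],[6,3],[8,5],[10,5],[14,1],[14,5],[15,4],[18,5],[23,4],[27,2],[31,2],[32,4],[39,4],[40,3],[42,4],[50,2],[52,5],[56,4],[62,2],[64,4]]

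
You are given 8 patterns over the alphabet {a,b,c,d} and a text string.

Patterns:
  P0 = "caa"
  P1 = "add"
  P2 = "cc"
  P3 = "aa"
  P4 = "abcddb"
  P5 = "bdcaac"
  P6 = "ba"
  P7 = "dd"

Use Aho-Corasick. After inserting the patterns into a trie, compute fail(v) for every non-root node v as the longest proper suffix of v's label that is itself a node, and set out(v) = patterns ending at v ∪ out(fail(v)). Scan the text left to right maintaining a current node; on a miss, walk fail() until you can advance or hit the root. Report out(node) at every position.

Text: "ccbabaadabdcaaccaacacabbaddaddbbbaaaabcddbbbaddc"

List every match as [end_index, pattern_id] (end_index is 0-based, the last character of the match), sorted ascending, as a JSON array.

Construct AC machine:
Trie nodes:
  n0 'ε': a→4 b→14 c→1 d→21
  n1 'c': a→2 c→7
  n2 'ca': a→3
  n3 'caa': ·  [P0 ends]
  n4 'a': a→8 b→9 d→5
  n5 'ad': d→6
  n6 'add': ·  [P1 ends]
  n7 'cc': ·  [P2 ends]
  n8 'aa': ·  [P3 ends]
  n9 'ab': c→10
  n10 'abc': d→11
  n11 'abcd': d→12
  n12 'abcdd': b→13
  n13 'abcddb': ·  [P4 ends]
  n14 'b': a→20 d→15
  n15 'bd': c→16
  n16 'bdc': a→17
  n17 'bdca': a→18
  n18 'bdcaa': c→19
  n19 'bdcaac': ·  [P5 ends]
  n20 'ba': ·  [P6 ends]
  n21 'd': d→22
  n22 'dd': ·  [P7 ends]

Failure links (BFS by depth):
  fail(1) 'c': from fail(0)=0 chase 'c': 0 ⇒ 0;  out=∅∪out(0)=∅
  fail(4) 'a': from fail(0)=0 chase 'a': 0 ⇒ 0;  out=∅∪out(0)=∅
  fail(14) 'b': from fail(0)=0 chase 'b': 0 ⇒ 0;  out=∅∪out(0)=∅
  fail(21) 'd': from fail(0)=0 chase 'd': 0 ⇒ 0;  out=∅∪out(0)=∅
  fail(2) 'ca': from fail(1)=0 chase 'a': 0 ⇒ 4;  out=∅∪out(4)=∅
  fail(5) 'ad': from fail(4)=0 chase 'd': 0 ⇒ 21;  out=∅∪out(21)=∅
  fail(7) 'cc': from fail(1)=0 chase 'c': 0 ⇒ 1;  out={2}∪out(1)={2}
  fail(8) 'aa': from fail(4)=0 chase 'a': 0 ⇒ 4;  out={3}∪out(4)={3}
  fail(9) 'ab': from fail(4)=0 chase 'b': 0 ⇒ 14;  out=∅∪out(14)=∅
  fail(15) 'bd': from fail(14)=0 chase 'd': 0 ⇒ 21;  out=∅∪out(21)=∅
  fail(20) 'ba': from fail(14)=0 chase 'a': 0 ⇒ 4;  out={6}∪out(4)={6}
  fail(22) 'dd': from fail(21)=0 chase 'd': 0 ⇒ 21;  out={7}∪out(21)={7}
  fail(3) 'caa': from fail(2)=4 chase 'a': 4 ⇒ 8;  out={0}∪out(8)={0,3}
  fail(6) 'add': from fail(5)=21 chase 'd': 21 ⇒ 22;  out={1}∪out(22)={1,7}
  fail(10) 'abc': from fail(9)=14 chase 'c': 14→0 ⇒ 1;  out=∅∪out(1)=∅
  fail(16) 'bdc': from fail(15)=21 chase 'c': 21→0 ⇒ 1;  out=∅∪out(1)=∅
  fail(11) 'abcd': from fail(10)=1 chase 'd': 1→0 ⇒ 21;  out=∅∪out(21)=∅
  fail(17) 'bdca': from fail(16)=1 chase 'a': 1 ⇒ 2;  out=∅∪out(2)=∅
  fail(12) 'abcdd': from fail(11)=21 chase 'd': 21 ⇒ 22;  out=∅∪out(22)={7}
  fail(18) 'bdcaa': from fail(17)=2 chase 'a': 2 ⇒ 3;  out=∅∪out(3)={0,3}
  fail(13) 'abcddb': from fail(12)=22 chase 'b': 22→21→0 ⇒ 14;  out={4}∪out(14)={4}
  fail(19) 'bdcaac': from fail(18)=3 chase 'c': 3→8→4→0 ⇒ 1;  out={5}∪out(1)={5}

Text stream:
[0] read 'c'  n0⇒n1
[1] read 'c'  n1⇒n7  ** P2@[0:1]
[2] read 'b'  n7⇒n14 (fail-walked)
[3] read 'a'  n14⇒n20  ** P6@[2:3]
[4] read 'b'  n20⇒n9 (fail-walked)
[5] read 'a'  n9⇒n20 (fail-walked)  ** P6@[4:5]
[6] read 'a'  n20⇒n8 (fail-walked)  ** P3@[5:6]
[7] read 'd'  n8⇒n5 (fail-walked)
[8] read 'a'  n5⇒n4 (fail-walked)
[9] read 'b'  n4⇒n9
[10] read 'd'  n9⇒n15 (fail-walked)
[11] read 'c'  n15⇒n16
[12] read 'a'  n16⇒n17
[13] read 'a'  n17⇒n18  ** P0@[11:13],P3@[12:13]
[14] read 'c'  n18⇒n19  ** P5@[9:14]
[15] read 'c'  n19⇒n7 (fail-walked)  ** P2@[14:15]
[16] read 'a'  n7⇒n2 (fail-walked)
[17] read 'a'  n2⇒n3  ** P0@[15:17],P3@[16:17]
[18] read 'c'  n3⇒n1 (fail-walked)
[19] read 'a'  n1⇒n2
[20] read 'c'  n2⇒n1 (fail-walked)
[21] read 'a'  n1⇒n2
[22] read 'b'  n2⇒n9 (fail-walked)
[23] read 'b'  n9⇒n14 (fail-walked)
[24] read 'a'  n14⇒n20  ** P6@[23:24]
[25] read 'd'  n20⇒n5 (fail-walked)
[26] read 'd'  n5⇒n6  ** P1@[24:26],P7@[25:26]
[27] read 'a'  n6⇒n4 (fail-walked)
[28] read 'd'  n4⇒n5
[29] read 'd'  n5⇒n6  ** P1@[27:29],P7@[28:29]
[30] read 'b'  n6⇒n14 (fail-walked)
[31] read 'b'  n14⇒n14 (fail-walked)
[32] read 'b'  n14⇒n14 (fail-walked)
[33] read 'a'  n14⇒n20  ** P6@[32:33]
[34] read 'a'  n20⇒n8 (fail-walked)  ** P3@[33:34]
[35] read 'a'  n8⇒n8 (fail-walked)  ** P3@[34:35]
[36] read 'a'  n8⇒n8 (fail-walked)  ** P3@[35:36]
[37] read 'b'  n8⇒n9 (fail-walked)
[38] read 'c'  n9⇒n10
[39] read 'd'  n10⇒n11
[40] read 'd'  n11⇒n12  ** P7@[39:40]
[41] read 'b'  n12⇒n13  ** P4@[36:41]
[42] read 'b'  n13⇒n14 (fail-walked)
[43] read 'b'  n14⇒n14 (fail-walked)
[44] read 'a'  n14⇒n20  ** P6@[43:44]
[45] read 'd'  n20⇒n5 (fail-walked)
[46] read 'd'  n5⇒n6  ** P1@[44:46],P7@[45:46]
[47] read 'c'  n6⇒n1 (fail-walked)

Result: [[1,2],[3,6],[5,6],[6,3],[13,0],[13,3],[14,5],[15,2],[17,0],[17,3],[24,6],[26,1],[26,7],[29,1],[29,7],[33,6],[34,3],[35,3],[36,3],[40,7],[41,4],[44,6],[46,1],[46,7]]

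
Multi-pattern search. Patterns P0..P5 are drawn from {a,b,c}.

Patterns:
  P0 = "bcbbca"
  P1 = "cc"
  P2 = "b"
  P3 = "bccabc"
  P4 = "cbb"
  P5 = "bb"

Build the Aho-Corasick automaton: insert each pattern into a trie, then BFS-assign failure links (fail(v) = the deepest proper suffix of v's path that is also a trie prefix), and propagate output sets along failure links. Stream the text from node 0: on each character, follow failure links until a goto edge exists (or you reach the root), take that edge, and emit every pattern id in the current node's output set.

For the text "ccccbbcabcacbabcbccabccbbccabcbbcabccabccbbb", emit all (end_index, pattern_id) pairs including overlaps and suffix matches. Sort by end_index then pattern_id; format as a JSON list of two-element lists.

Build automaton:
Trie nodes:
  0='ε' goto b→1 c→7
  1='b' goto b→15 c→2  [P2 ends]
  2='bc' goto b→3 c→9
  3='bcb' goto b→4
  4='bcbb' goto c→5
  5='bcbbc' goto a→6
  6='bcbbca' goto ·  [P0 ends]
  7='c' goto b→13 c→8
  8='cc' goto ·  [P1 ends]
  9='bcc' goto a→10
  10='bcca' goto b→11
  11='bccab' goto c→12
  12='bccabc' goto ·  [P3 ends]
  13='cb' goto b→14
  14='cbb' goto ·  [P4 ends]
  15='bb' goto ·  [P5 ends]

BFS fail/out derivation:
  fail(1) 'b': from fail(0)=0 chase 'b': 0 ⇒ 0;  out={2}∪out(0)={2}
  fail(7) 'c': from fail(0)=0 chase 'c': 0 ⇒ 0;  out=∅∪out(0)=∅
  fail(2) 'bc': from fail(1)=0 chase 'c': 0 ⇒ 7;  out=∅∪out(7)=∅
  fail(8) 'cc': from fail(7)=0 chase 'c': 0 ⇒ 7;  out={1}∪out(7)={1}
  fail(13) 'cb': from fail(7)=0 chase 'b': 0 ⇒ 1;  out=∅∪out(1)={2}
  fail(15) 'bb': from fail(1)=0 chase 'b': 0 ⇒ 1;  out={5}∪out(1)={2,5}
  fail(3) 'bcb': from fail(2)=7 chase 'b': 7 ⇒ 13;  out=∅∪out(13)={2}
  fail(9) 'bcc': from fail(2)=7 chase 'c': 7 ⇒ 8;  out=∅∪out(8)={1}
  fail(14) 'cbb': from fail(13)=1 chase 'b': 1 ⇒ 15;  out={4}∪out(15)={2,4,5}
  fail(4) 'bcbb': from fail(3)=13 chase 'b': 13 ⇒ 14;  out=∅∪out(14)={2,4,5}
  fail(10) 'bcca': from fail(9)=8 chase 'a': 8→7→0 ⇒ 0;  out=∅∪out(0)=∅
  fail(5) 'bcbbc': from fail(4)=14 chase 'c': 14→15→1 ⇒ 2;  out=∅∪out(2)=∅
  fail(11) 'bccab': from fail(10)=0 chase 'b': 0 ⇒ 1;  out=∅∪out(1)={2}
  fail(6) 'bcbbca': from fail(5)=2 chase 'a': 2→7→0 ⇒ 0;  out={0}∪out(0)={0}
  fail(12) 'bccabc': from fail(11)=1 chase 'c': 1 ⇒ 2;  out={3}∪out(2)={3}

Scan:
[0] read 'c'  n0⇒n7
[1] read 'c'  n7⇒n8  emit P1@[0:1]
[2] read 'c'  n8⇒n8 (fail-walked)  emit P1@[1:2]
[3] read 'c'  n8⇒n8 (fail-walked)  emit P1@[2:3]
[4] read 'b'  n8⇒n13 (fail-walked)  emit P2@[4:4]
[5] read 'b'  n13⇒n14  emit P2@[5:5],P4@[3:5],P5@[4:5]
[6] read 'c'  n14⇒n2 (fail-walked)
[7] read 'a'  n2⇒n0 (fail-walked)
[8] read 'b'  n0⇒n1  emit P2@[8:8]
[9] read 'c'  n1⇒n2
[10] read 'a'  n2⇒n0 (fail-walked)
[11] read 'c'  n0⇒n7
[12] read 'b'  n7⇒n13  emit P2@[12:12]
[13] read 'a'  n13⇒n0 (fail-walked)
[14] read 'b'  n0⇒n1  emit P2@[14:14]
[15] read 'c'  n1⇒n2
[16] read 'b'  n2⇒n3  emit P2@[16:16]
[17] read 'c'  n3⇒n2 (fail-walked)
[18] read 'c'  n2⇒n9  emit P1@[17:18]
[19] read 'a'  n9⇒n10
[20] read 'b'  n10⇒n11  emit P2@[20:20]
[21] read 'c'  n11⇒n12  emit P3@[16:21]
[22] read 'c'  n12⇒n9 (fail-walked)  emit P1@[21:22]
[23] read 'b'  n9⇒n13 (fail-walked)  emit P2@[23:23]
[24] read 'b'  n13⇒n14  emit P2@[24:24],P4@[22:24],P5@[23:24]
[25] read 'c'  n14⇒n2 (fail-walked)
[26] read 'c'  n2⇒n9  emit P1@[25:26]
[27] read 'a'  n9⇒n10
[28] read 'b'  n10⇒n11  emit P2@[28:28]
[29] read 'c'  n11⇒n12  emit P3@[24:29]
[30] read 'b'  n12⇒n3 (fail-walked)  emit P2@[30:30]
[31] read 'b'  n3⇒n4  emit P2@[31:31],P4@[29:31],P5@[30:31]
[32] read 'c'  n4⇒n5
[33] read 'a'  n5⇒n6  emit P0@[28:33]
[34] read 'b'  n6⇒n1 (fail-walked)  emit P2@[34:34]
[35] read 'c'  n1⇒n2
[36] read 'c'  n2⇒n9  emit P1@[35:36]
[37] read 'a'  n9⇒n10
[38] read 'b'  n10⇒n11  emit P2@[38:38]
[39] read 'c'  n11⇒n12  emit P3@[34:39]
[40] read 'c'  n12⇒n9 (fail-walked)  emit P1@[39:40]
[41] read 'b'  n9⇒n13 (fail-walked)  emit P2@[41:41]
[42] read 'b'  n13⇒n14  emit P2@[42:42],P4@[40:42],P5@[41:42]
[43] read 'b'  n14⇒n15 (fail-walked)  emit P2@[43:43],P5@[42:43]

Result: [[1,1],[2,1],[3,1],[4,2],[5,2],[5,4],[5,5],[8,2],[12,2],[14,2],[16,2],[18,1],[20,2],[21,3],[22,1],[23,2],[24,2],[24,4],[24,5],[26,1],[28,2],[29,3],[30,2],[31,2],[31,4],[31,5],[33,0],[34,2],[36,1],[38,2],[39,3],[40,1],[41,2],[42,2],[42,4],[42,5],[43,2],[43,5]]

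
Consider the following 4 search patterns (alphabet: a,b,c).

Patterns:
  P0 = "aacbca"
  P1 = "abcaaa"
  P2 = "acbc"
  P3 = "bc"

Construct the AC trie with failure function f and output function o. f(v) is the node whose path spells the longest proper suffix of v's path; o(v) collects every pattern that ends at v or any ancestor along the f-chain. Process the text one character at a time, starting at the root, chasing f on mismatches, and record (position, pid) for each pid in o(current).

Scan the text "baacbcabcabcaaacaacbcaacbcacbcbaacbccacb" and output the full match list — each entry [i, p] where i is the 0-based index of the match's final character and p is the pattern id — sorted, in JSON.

Build automaton:
Trie nodes:
  0='ε' goto a→1 b→15
  1='a' goto a→2 b→7 c→12
  2='aa' goto c→3
  3='aac' goto b→4
  4='aacb' goto c→5
  5='aacbc' goto a→6
  6='aacbca' goto ·  [P0 ends]
  7='ab' goto c→8
  8='abc' goto a→9
  9='abca' goto a→10
  10='abcaa' goto a→11
  11='abcaaa' goto ·  [P1 ends]
  12='ac' goto b→13
  13='acb' goto c→14
  14='acbc' goto ·  [P2 ends]
  15='b' goto c→16
  16='bc' goto ·  [P3 ends]

BFS fail/out derivation:
  fail(1) 'a': from fail(0)=0 chase 'a': 0 ⇒ 0;  out=∅∪out(0)=∅
  fail(15) 'b': from fail(0)=0 chase 'b': 0 ⇒ 0;  out=∅∪out(0)=∅
  fail(2) 'aa': from fail(1)=0 chase 'a': 0 ⇒ 1;  out=∅∪out(1)=∅
  fail(7) 'ab': from fail(1)=0 chase 'b': 0 ⇒ 15;  out=∅∪out(15)=∅
  fail(12) 'ac': from fail(1)=0 chase 'c': 0 ⇒ 0;  out=∅∪out(0)=∅
  fail(16) 'bc': from fail(15)=0 chase 'c': 0 ⇒ 0;  out={3}∪out(0)={3}
  fail(3) 'aac': from fail(2)=1 chase 'c': 1 ⇒ 12;  out=∅∪out(12)=∅
  fail(8) 'abc': from fail(7)=15 chase 'c': 15 ⇒ 16;  out=∅∪out(16)={3}
  fail(13) 'acb': from fail(12)=0 chase 'b': 0 ⇒ 15;  out=∅∪out(15)=∅
  fail(4) 'aacb': from fail(3)=12 chase 'b': 12 ⇒ 13;  out=∅∪out(13)=∅
  fail(9) 'abca': from fail(8)=16 chase 'a': 16→0 ⇒ 1;  out=∅∪out(1)=∅
  fail(14) 'acbc': from fail(13)=15 chase 'c': 15 ⇒ 16;  out={2}∪out(16)={2,3}
  fail(5) 'aacbc': from fail(4)=13 chase 'c': 13 ⇒ 14;  out=∅∪out(14)={2,3}
  fail(10) 'abcaa': from fail(9)=1 chase 'a': 1 ⇒ 2;  out=∅∪out(2)=∅
  fail(6) 'aacbca': from fail(5)=14 chase 'a': 14→16→0 ⇒ 1;  out={0}∪out(1)={0}
  fail(11) 'abcaaa': from fail(10)=2 chase 'a': 2→1 ⇒ 2;  out={1}∪out(2)={1}

Text stream:
[0] read 'b'  n0⇒n15
[1] read 'a'  n15⇒n1 (fail-walked)
[2] read 'a'  n1⇒n2
[3] read 'c'  n2⇒n3
[4] read 'b'  n3⇒n4
[5] read 'c'  n4⇒n5  → match P2@[2:5],P3@[4:5]
[6] read 'a'  n5⇒n6  → match P0@[1:6]
[7] read 'b'  n6⇒n7 (fail-walked)
[8] read 'c'  n7⇒n8  → match P3@[7:8]
[9] read 'a'  n8⇒n9
[10] read 'b'  n9⇒n7 (fail-walked)
[11] read 'c'  n7⇒n8  → match P3@[10:11]
[12] read 'a'  n8⇒n9
[13] read 'a'  n9⇒n10
[14] read 'a'  n10⇒n11  → match P1@[9:14]
[15] read 'c'  n11⇒n3 (fail-walked)
[16] read 'a'  n3⇒n1 (fail-walked)
[17] read 'a'  n1⇒n2
[18] read 'c'  n2⇒n3
[19] read 'b'  n3⇒n4
[20] read 'c'  n4⇒n5  → match P2@[17:20],P3@[19:20]
[21] read 'a'  n5⇒n6  → match P0@[16:21]
[22] read 'a'  n6⇒n2 (fail-walked)
[23] read 'c'  n2⇒n3
[24] read 'b'  n3⇒n4
[25] read 'c'  n4⇒n5  → match P2@[22:25],P3@[24:25]
[26] read 'a'  n5⇒n6  → match P0@[21:26]
[27] read 'c'  n6⇒n12 (fail-walked)
[28] read 'b'  n12⇒n13
[29] read 'c'  n13⇒n14  → match P2@[26:29],P3@[28:29]
[30] read 'b'  n14⇒n15 (fail-walked)
[31] read 'a'  n15⇒n1 (fail-walked)
[32] read 'a'  n1⇒n2
[33] read 'c'  n2⇒n3
[34] read 'b'  n3⇒n4
[35] read 'c'  n4⇒n5  → match P2@[32:35],P3@[34:35]
[36] read 'c'  n5⇒n0 (fail-walked)
[37] read 'a'  n0⇒n1
[38] read 'c'  n1⇒n12
[39] read 'b'  n12⇒n13

Matches: [[5,2],[5,3],[6,0],[8,3],[11,3],[14,1],[20,2],[20,3],[21,0],[25,2],[25,3],[26,0],[29,2],[29,3],[35,2],[35,3]]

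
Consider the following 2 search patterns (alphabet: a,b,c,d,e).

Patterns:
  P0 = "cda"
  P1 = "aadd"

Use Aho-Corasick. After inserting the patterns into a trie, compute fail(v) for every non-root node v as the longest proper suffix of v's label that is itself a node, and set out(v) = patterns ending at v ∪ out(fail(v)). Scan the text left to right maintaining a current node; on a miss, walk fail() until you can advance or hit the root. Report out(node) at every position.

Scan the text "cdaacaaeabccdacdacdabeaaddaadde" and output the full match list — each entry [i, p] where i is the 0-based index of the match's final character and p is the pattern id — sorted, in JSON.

Build:
Trie nodes:
  0='ε' goto a→4 c→1
  1='c' goto d→2
  2='cd' goto a→3
  3='cda' goto ·  ←P0
  4='a' goto a→5
  5='aa' goto d→6
  6='aad' goto d→7
  7='aadd' goto ·  ←P1

Failure links (BFS by depth):
  n1('c'): parent n0 fail=0; on 'c' 0 → fail=0;  out ∅∪∅=∅
  n4('a'): parent n0 fail=0; on 'a' 0 → fail=0;  out ∅∪∅=∅
  n2('cd'): parent n1 fail=0; on 'd' 0 → fail=0;  out ∅∪∅=∅
  n5('aa'): parent n4 fail=0; on 'a' 0 → fail=4;  out ∅∪∅=∅
  n3('cda'): parent n2 fail=0; on 'a' 0 → fail=4;  out {0}∪∅={0}
  n6('aad'): parent n5 fail=4; on 'd' 4→0 → fail=0;  out ∅∪∅=∅
  n7('aadd'): parent n6 fail=0; on 'd' 0 → fail=0;  out {1}∪∅={1}

Scan:
pos 0 'c': at 1
pos 1 'd': at 2
pos 2 'a': at 3  ** P0@[0:2]
pos 3 'a': at 5 (fail-walked)
pos 4 'c': at 1 (fail-walked)
pos 5 'a': at 4 (fail-walked)
pos 6 'a': at 5
pos 7 'e': at 0 (fail-walked)
pos 8 'a': at 4
pos 9 'b': at 0 (fail-walked)
pos 10 'c': at 1
pos 11 'c': at 1 (fail-walked)
pos 12 'd': at 2
pos 13 'a': at 3  ** P0@[11:13]
pos 14 'c': at 1 (fail-walked)
pos 15 'd': at 2
pos 16 'a': at 3  ** P0@[14:16]
pos 17 'c': at 1 (fail-walked)
pos 18 'd': at 2
pos 19 'a': at 3  ** P0@[17:19]
pos 20 'b': at 0 (fail-walked)
pos 21 'e': at 0
pos 22 'a': at 4
pos 23 'a': at 5
pos 24 'd': at 6
pos 25 'd': at 7  ** P1@[22:25]
pos 26 'a': at 4 (fail-walked)
pos 27 'a': at 5
pos 28 'd': at 6
pos 29 'd': at 7  ** P1@[26:29]
pos 30 'e': at 0 (fail-walked)

Matches: [[2,0],[13,0],[16,0],[19,0],[25,1],[29,1]]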